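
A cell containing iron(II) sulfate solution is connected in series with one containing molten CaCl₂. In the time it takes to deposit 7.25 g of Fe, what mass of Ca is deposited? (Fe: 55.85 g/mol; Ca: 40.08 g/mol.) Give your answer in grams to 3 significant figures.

n(Fe) = 7.25 / 55.85 = 0.1298 mol
Fe²⁺ + 2e⁻ → Fe, so n(e⁻) = 2 × 0.1298 = 0.2596 mol
The cells are in series, so the same charge (and hence the same n(e⁻) = 0.2596 mol) passes through both.
Ca²⁺ + 2e⁻ → Ca, so n(Ca) = 0.2596 / 2 = 0.1298 mol
m(Ca) = 0.1298 × 40.08 = 5.20 g

5.20 g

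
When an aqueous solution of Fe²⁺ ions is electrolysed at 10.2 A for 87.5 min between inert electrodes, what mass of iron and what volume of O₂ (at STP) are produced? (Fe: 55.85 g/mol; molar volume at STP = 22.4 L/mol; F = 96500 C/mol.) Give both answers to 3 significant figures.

Q = 10.2 × 5250 = 53550 C; n(e⁻) = 53550 / 96500 = 0.5549 mol
Cathode: Fe²⁺ + 2e⁻ → Fe → n(Fe) = 0.5549/2 = 0.2775 mol → 15.5 g
Anode: 2H₂O → O₂ + 4H⁺ + 4e⁻ → n(O₂) = 0.5549/4 = 0.1387 mol → 3.11 L

15.5 g Fe; 3.11 L O₂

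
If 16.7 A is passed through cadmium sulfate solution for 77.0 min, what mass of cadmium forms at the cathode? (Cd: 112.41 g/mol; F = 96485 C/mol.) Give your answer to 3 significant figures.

44.9 g

Q = 16.7 A × 4620 s = 77150 C
Moles of electrons = 77150 / 96485 = 0.7996 mol
Cd²⁺ + 2e⁻ → Cd, so n(Cd) = 0.7996 / 2 = 0.3998 mol
m = 0.3998 × 112.41 = 44.9 g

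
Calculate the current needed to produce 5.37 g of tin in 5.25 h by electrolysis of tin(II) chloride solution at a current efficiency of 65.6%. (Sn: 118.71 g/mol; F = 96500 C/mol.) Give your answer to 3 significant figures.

0.704 A

n(Sn) = 5.37 / 118.71 = 0.04524 mol
Sn²⁺ + 2e⁻ → Sn, so n(e⁻) = 2 × 0.04524 = 0.09048 mol
Q = 0.09048 × 96500 / 0.656 = 13310 C
I = Q / t = 13310 / 18900 s = 0.704 A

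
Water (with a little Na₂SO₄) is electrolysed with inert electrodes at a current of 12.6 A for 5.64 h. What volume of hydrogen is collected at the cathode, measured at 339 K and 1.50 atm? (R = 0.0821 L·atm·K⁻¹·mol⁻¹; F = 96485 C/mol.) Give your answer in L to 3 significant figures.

24.6 L

Charge passed = 12.6 × 20304 = 2.558×10^5 C
Moles of electrons = 2.558×10^5 / 96485 = 2.651 mol
2H⁺ + 2e⁻ → H₂, so n(H₂) = 2.651 / 2 = 1.326 mol
V = nRT/P = 1.326 × 0.0821 × 339 / 1.50 = 24.60 L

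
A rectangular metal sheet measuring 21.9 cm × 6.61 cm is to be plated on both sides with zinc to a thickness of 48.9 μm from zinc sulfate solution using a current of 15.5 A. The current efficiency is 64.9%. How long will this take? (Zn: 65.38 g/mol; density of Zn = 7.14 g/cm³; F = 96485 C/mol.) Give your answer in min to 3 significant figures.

Plated area = 2 × 21.9 × 6.61 = 289.5 cm²
Volume = 289.5 × 48.9×10⁻⁴ cm = 1.416 cm³
m(Zn) = 1.416 × 7.14 = 10.11 g
n(Zn) = 10.11 / 65.38 = 0.1546 mol; n(e⁻) = 2 × 0.1546 = 0.3092 mol
Q = 0.3092 × 96485 / 0.649 = 45970 C
t = 45970 / 15.5 = 2966 s = 49.4 min

49.4 min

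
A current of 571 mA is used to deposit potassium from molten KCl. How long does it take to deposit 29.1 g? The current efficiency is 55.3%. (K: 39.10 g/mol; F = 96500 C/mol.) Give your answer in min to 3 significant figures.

n(K) = 29.1 / 39.10 = 0.7442 mol
K⁺ + e⁻ → K, so n(e⁻) = 0.7442 mol
Q = 0.7442 × 96500 / 0.553 = 1.299×10^5 C
t = Q / I = 1.299×10^5 / 0.571 = 2.275×10^5 s = 3790 min

3790 min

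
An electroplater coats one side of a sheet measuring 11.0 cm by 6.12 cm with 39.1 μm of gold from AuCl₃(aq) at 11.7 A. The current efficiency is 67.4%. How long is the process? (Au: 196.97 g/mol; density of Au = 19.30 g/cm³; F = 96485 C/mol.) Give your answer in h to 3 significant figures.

0.263 h

Plated area = 11.0 × 6.12 = 67.32 cm²
Volume = 67.32 × 39.1×10⁻⁴ cm = 0.2632 cm³
m(Au) = 0.2632 × 19.30 = 5.080 g
n(Au) = 5.080 / 196.97 = 0.02579 mol; n(e⁻) = 3 × 0.02579 = 0.07737 mol
Q = 0.07737 × 96485 / 0.674 = 11080 C
t = 11080 / 11.7 = 947.0 s = 0.263 h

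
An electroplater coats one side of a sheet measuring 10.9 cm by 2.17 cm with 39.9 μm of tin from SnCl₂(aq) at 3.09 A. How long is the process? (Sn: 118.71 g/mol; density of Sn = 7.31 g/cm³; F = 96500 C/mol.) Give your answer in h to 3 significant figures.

Plated area = 10.9 × 2.17 = 23.65 cm²
Volume = 23.65 × 39.9×10⁻⁴ cm = 0.09436 cm³
m(Sn) = 0.09436 × 7.31 = 0.6898 g
n(Sn) = 0.6898 / 118.71 = 0.005811 mol; n(e⁻) = 2 × 0.005811 = 0.01162 mol
Q = 0.01162 × 96500 = 1121 C
t = 1121 / 3.09 = 362.8 s = 0.101 h

0.101 h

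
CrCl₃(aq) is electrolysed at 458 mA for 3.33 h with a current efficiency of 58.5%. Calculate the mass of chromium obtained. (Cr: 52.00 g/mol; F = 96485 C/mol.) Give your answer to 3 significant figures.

0.577 g

Q = 0.458 × 11988 = 5491 C
n(e⁻) = 5491 / 96485 = 0.05691 mol
Cr³⁺ + 3e⁻ → Cr, so theoretical m(Cr) = 0.01897 × 52.00 = 0.9864 g
Actual mass = 58.5% × 0.9864 = 0.577 g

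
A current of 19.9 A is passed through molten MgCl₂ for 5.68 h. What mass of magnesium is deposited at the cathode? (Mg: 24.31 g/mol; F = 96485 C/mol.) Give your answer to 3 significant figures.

51.3 g

Q = 19.9 A × 20448 s = 4.069×10^5 C
n(e⁻) = 4.069×10^5 / 96485 = 4.217 mol
Mg²⁺ + 2e⁻ → Mg, so n(Mg) = 4.217 / 2 = 2.109 mol
m = 2.109 × 24.31 = 51.3 g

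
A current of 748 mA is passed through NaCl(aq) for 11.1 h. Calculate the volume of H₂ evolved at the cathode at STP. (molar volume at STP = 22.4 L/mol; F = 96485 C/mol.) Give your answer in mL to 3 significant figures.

Q = It = 0.748 × 39960 = 29890 C
Moles of electrons = 29890 / 96485 = 0.3098 mol
2H⁺ + 2e⁻ → H₂, so n(H₂) = 0.3098 / 2 = 0.1549 mol
V = 0.1549 × 22.4 = 3.470 L
= 3470 mL

3470 mL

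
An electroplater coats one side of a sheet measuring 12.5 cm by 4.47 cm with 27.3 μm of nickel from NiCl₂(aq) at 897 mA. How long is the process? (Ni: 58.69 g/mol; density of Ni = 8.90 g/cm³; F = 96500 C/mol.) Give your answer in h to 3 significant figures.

1.38 h

Plated area = 12.5 × 4.47 = 55.88 cm²
Volume = 55.88 × 27.3×10⁻⁴ cm = 0.1526 cm³
m(Ni) = 0.1526 × 8.90 = 1.358 g
n(Ni) = 1.358 / 58.69 = 0.02314 mol; n(e⁻) = 2 × 0.02314 = 0.04628 mol
Q = 0.04628 × 96500 = 4466 C
t = 4466 / 0.897 = 4979 s = 1.38 h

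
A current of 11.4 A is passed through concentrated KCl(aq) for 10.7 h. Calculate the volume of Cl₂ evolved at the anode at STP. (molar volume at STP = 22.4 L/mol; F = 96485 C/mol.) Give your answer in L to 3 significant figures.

Q = It = 11.4 × 38520 = 4.391×10^5 C
Moles of electrons = 4.391×10^5 / 96485 = 4.551 mol
2Cl⁻ → Cl₂ + 2e⁻, so n(Cl₂) = 4.551 / 2 = 2.276 mol
V = 2.276 × 22.4 = 50.98 L

51.0 L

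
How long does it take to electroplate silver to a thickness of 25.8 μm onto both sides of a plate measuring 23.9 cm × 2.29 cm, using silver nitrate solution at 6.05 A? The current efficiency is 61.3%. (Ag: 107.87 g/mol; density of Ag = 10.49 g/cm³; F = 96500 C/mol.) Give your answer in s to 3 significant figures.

715 s

Plated area = 2 × 23.9 × 2.29 = 109.5 cm²
Volume = 109.5 × 25.8×10⁻⁴ cm = 0.2825 cm³
m(Ag) = 0.2825 × 10.49 = 2.963 g
n(Ag) = 2.963 / 107.87 = 0.02747 mol; n(e⁻) = 0.02747 mol
Q = 0.02747 × 96500 / 0.613 = 4324 C
t = 4324 / 6.05 = 714.7 s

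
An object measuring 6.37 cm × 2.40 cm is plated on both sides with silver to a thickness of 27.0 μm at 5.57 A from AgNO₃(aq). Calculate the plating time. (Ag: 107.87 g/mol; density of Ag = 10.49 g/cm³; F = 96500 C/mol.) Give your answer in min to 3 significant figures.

Plated area = 2 × 6.37 × 2.40 = 30.58 cm²
Volume = 30.58 × 27.0×10⁻⁴ cm = 0.08257 cm³
m(Ag) = 0.08257 × 10.49 = 0.8662 g
n(Ag) = 0.8662 / 107.87 = 0.008030 mol; n(e⁻) = 0.008030 mol
Q = 0.008030 × 96500 = 774.9 C
t = 774.9 / 5.57 = 139.1 s = 2.32 min

2.32 min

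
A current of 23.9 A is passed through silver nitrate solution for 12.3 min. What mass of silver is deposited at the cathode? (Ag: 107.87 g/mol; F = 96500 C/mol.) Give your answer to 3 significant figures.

19.7 g

Q = 23.9 A × 738 s = 17640 C
n(e⁻) = Q/F = 17640/96500 = 0.1828 mol
Ag⁺ + e⁻ → Ag, so n(Ag) = 0.1828 mol
m = 0.1828 × 107.87 = 19.7 g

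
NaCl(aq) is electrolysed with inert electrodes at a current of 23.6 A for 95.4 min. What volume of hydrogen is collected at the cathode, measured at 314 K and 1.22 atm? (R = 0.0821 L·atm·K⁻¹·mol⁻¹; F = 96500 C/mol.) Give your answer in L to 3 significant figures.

14.8 L

Charge passed = 23.6 × 5724 = 1.351×10^5 C
Moles of electrons = 1.351×10^5 / 96500 = 1.400 mol
2H⁺ + 2e⁻ → H₂, so n(H₂) = 1.400 / 2 = 0.7000 mol
V = nRT/P = 0.7000 × 0.0821 × 314 / 1.22 = 14.79 L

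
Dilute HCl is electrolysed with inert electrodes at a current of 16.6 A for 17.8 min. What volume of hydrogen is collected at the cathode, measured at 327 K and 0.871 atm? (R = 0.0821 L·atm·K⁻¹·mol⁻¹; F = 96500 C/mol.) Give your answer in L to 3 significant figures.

Charge passed = 16.6 × 1068 = 17730 C
Moles of electrons = 17730 / 96500 = 0.1837 mol
2H⁺ + 2e⁻ → H₂, so n(H₂) = 0.1837 / 2 = 0.09185 mol
V = nRT/P = 0.09185 × 0.0821 × 327 / 0.871 = 2.831 L

2.83 L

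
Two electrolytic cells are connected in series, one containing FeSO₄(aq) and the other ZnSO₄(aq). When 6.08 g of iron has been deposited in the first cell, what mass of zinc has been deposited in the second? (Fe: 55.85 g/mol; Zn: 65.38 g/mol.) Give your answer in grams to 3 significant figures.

n(Fe) = 6.08 / 55.85 = 0.1089 mol
Fe²⁺ + 2e⁻ → Fe, so n(e⁻) = 2 × 0.1089 = 0.2178 mol
Since the cells are in series, n(e⁻) in the Zn cell is also 0.2178 mol.
Zn²⁺ + 2e⁻ → Zn, so n(Zn) = 0.2178 / 2 = 0.1089 mol
m(Zn) = 0.1089 × 65.38 = 7.12 g

7.12 g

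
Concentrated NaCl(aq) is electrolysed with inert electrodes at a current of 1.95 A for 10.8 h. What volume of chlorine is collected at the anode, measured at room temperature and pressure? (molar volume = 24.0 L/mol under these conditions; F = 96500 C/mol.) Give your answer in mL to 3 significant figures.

Q = 1.95 A × 38880 s = 75820 C
n(e⁻) = 75820 / 96500 = 0.7857 mol
2Cl⁻ → Cl₂ + 2e⁻, so n(Cl₂) = 0.7857 / 2 = 0.3929 mol
V = 0.3929 × 24.0 = 9.430 L
= 9430 mL

9430 mL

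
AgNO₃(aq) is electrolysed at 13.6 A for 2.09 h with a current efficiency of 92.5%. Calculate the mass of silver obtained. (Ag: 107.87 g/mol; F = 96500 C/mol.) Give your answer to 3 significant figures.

Q = 13.6 × 7524 = 1.023×10^5 C
n(e⁻) = 1.023×10^5 / 96500 = 1.060 mol
Ag⁺ + e⁻ → Ag, so theoretical m(Ag) = 1.060 × 107.87 = 114.3 g
Actual mass = 92.5% × 114.3 = 106 g

106 g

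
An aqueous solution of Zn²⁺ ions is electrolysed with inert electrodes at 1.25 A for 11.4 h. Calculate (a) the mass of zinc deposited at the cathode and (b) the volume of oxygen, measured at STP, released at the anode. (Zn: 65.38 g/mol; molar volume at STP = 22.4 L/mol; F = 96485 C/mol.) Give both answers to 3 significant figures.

Q = 1.25 × 41040 = 51300 C; n(e⁻) = 51300 / 96485 = 0.5317 mol
Cathode: Zn²⁺ + 2e⁻ → Zn → n(Zn) = 0.5317/2 = 0.2659 mol → 17.4 g
Anode: 2H₂O → O₂ + 4H⁺ + 4e⁻ → n(O₂) = 0.5317/4 = 0.1329 mol → 2.98 L

17.4 g Zn; 2.98 L O₂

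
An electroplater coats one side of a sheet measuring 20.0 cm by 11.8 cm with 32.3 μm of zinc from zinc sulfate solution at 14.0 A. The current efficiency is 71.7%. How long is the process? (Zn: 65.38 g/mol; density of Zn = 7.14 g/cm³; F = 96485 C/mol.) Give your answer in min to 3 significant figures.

Plated area = 20.0 × 11.8 = 236.0 cm²
Volume = 236.0 × 32.3×10⁻⁴ cm = 0.7623 cm³
m(Zn) = 0.7623 × 7.14 = 5.443 g
n(Zn) = 5.443 / 65.38 = 0.08325 mol; n(e⁻) = 2 × 0.08325 = 0.1665 mol
Q = 0.1665 × 96485 / 0.717 = 22410 C
t = 22410 / 14.0 = 1601 s = 26.7 min

26.7 min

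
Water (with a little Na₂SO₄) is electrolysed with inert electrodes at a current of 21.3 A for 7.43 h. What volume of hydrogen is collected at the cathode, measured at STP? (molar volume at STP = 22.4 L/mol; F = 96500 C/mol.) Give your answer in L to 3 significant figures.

66.1 L

Q = 21.3 A × 26748 s = 5.697×10^5 C
n(e⁻) = 5.697×10^5 / 96500 = 5.904 mol
2H⁺ + 2e⁻ → H₂, so n(H₂) = 5.904 / 2 = 2.952 mol
V = 2.952 × 22.4 = 66.12 L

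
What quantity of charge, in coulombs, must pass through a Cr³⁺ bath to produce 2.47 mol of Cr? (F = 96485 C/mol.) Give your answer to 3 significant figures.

Cr³⁺ + 3e⁻ → Cr, so n(e⁻) = 3 × 2.47 = 7.410 mol
Q = 7.410 × 96485 = 7.150×10^5 C

7.15×10^5 C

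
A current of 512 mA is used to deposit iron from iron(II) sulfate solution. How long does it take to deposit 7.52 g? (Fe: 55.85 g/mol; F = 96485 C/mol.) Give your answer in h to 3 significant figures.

14.1 h

n(Fe) = 7.52 / 55.85 = 0.1346 mol
Fe²⁺ + 2e⁻ → Fe, so n(e⁻) = 2 × 0.1346 = 0.2692 mol
Q = 0.2692 × 96485 = 25970 C
t = Q / I = 25970 / 0.512 = 50720 s = 14.1 h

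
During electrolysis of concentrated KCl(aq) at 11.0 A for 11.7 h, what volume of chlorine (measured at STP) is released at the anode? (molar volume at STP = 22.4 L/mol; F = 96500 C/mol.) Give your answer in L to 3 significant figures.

Charge passed = 11.0 × 42120 = 4.633×10^5 C
Moles of electrons = 4.633×10^5 / 96500 = 4.801 mol
2Cl⁻ → Cl₂ + 2e⁻, so n(Cl₂) = 4.801 / 2 = 2.401 mol
V = 2.401 × 22.4 = 53.78 L

53.8 L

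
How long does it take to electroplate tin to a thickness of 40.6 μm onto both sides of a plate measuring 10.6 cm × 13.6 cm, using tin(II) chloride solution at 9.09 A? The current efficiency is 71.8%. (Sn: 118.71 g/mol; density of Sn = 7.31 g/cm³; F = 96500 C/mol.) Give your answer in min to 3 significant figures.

35.5 min

Plated area = 2 × 10.6 × 13.6 = 288.3 cm²
Volume = 288.3 × 40.6×10⁻⁴ cm = 1.170 cm³
m(Sn) = 1.170 × 7.31 = 8.553 g
n(Sn) = 8.553 / 118.71 = 0.07205 mol; n(e⁻) = 2 × 0.07205 = 0.1441 mol
Q = 0.1441 × 96500 / 0.718 = 19370 C
t = 19370 / 9.09 = 2131 s = 35.5 min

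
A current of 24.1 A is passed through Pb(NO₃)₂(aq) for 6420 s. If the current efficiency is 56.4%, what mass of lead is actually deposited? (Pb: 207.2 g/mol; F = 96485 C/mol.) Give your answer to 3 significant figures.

93.7 g

Q = 24.1 × 6420 = 1.547×10^5 C
n(e⁻) = 1.547×10^5 / 96485 = 1.603 mol
Pb²⁺ + 2e⁻ → Pb, so theoretical m(Pb) = 0.8015 × 207.2 = 166.1 g
Actual mass = 56.4% × 166.1 = 93.7 g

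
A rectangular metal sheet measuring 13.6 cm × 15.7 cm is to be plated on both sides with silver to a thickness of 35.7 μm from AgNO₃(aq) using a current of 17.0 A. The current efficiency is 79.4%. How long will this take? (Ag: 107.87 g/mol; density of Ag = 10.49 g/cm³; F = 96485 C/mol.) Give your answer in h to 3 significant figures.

Plated area = 2 × 13.6 × 15.7 = 427.0 cm²
Volume = 427.0 × 35.7×10⁻⁴ cm = 1.524 cm³
m(Ag) = 1.524 × 10.49 = 15.99 g
n(Ag) = 15.99 / 107.87 = 0.1482 mol; n(e⁻) = 0.1482 mol
Q = 0.1482 × 96485 / 0.794 = 18010 C
t = 18010 / 17.0 = 1059 s = 0.294 h

0.294 h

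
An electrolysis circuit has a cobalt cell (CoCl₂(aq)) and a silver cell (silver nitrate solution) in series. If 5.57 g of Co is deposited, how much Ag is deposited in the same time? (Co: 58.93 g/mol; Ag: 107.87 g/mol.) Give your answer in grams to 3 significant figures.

20.4 g

n(Co) = 5.57 / 58.93 = 0.09452 mol
Co²⁺ + 2e⁻ → Co, so n(e⁻) = 2 × 0.09452 = 0.1890 mol
Same current for the same time ⇒ same n(e⁻) = 0.1890 mol in both cells.
Ag⁺ + e⁻ → Ag, so n(Ag) = 0.1890 mol
m(Ag) = 0.1890 × 107.87 = 20.4 g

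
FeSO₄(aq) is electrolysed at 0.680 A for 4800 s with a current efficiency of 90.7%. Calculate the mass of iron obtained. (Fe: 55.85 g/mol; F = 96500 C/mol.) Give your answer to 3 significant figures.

0.857 g

Q = 0.680 × 4800 = 3264 C
n(e⁻) = 3264 / 96500 = 0.03382 mol
Fe²⁺ + 2e⁻ → Fe, so theoretical m(Fe) = 0.01691 × 55.85 = 0.9444 g
Actual mass = 90.7% × 0.9444 = 0.857 g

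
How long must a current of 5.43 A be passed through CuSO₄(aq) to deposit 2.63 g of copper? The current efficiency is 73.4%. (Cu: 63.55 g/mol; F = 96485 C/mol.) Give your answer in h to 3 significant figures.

n(Cu) = 2.63 / 63.55 = 0.04138 mol
Cu²⁺ + 2e⁻ → Cu, so n(e⁻) = 2 × 0.04138 = 0.08276 mol
Q = 0.08276 × 96485 / 0.734 = 10880 C
t = Q / I = 10880 / 5.43 = 2004 s = 0.557 h

0.557 h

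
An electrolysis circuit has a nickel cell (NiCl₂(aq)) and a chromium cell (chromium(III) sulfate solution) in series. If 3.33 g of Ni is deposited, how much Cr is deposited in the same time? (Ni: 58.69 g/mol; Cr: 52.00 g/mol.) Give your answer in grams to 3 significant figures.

n(Ni) = 3.33 / 58.69 = 0.05674 mol
Ni²⁺ + 2e⁻ → Ni, so n(e⁻) = 2 × 0.05674 = 0.1135 mol
In series, the same 0.1135 mol of electrons flows through the second cell.
Cr³⁺ + 3e⁻ → Cr, so n(Cr) = 0.1135 / 3 = 0.03783 mol
m(Cr) = 0.03783 × 52.00 = 1.97 g

1.97 g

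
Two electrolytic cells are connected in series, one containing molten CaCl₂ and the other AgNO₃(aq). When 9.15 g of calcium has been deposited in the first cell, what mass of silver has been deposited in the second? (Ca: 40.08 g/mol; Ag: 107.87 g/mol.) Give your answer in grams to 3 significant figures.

n(Ca) = 9.15 / 40.08 = 0.2283 mol
Ca²⁺ + 2e⁻ → Ca, so n(e⁻) = 2 × 0.2283 = 0.4566 mol
In series, the same 0.4566 mol of electrons flows through the second cell.
Ag⁺ + e⁻ → Ag, so n(Ag) = 0.4566 mol
m(Ag) = 0.4566 × 107.87 = 49.3 g

49.3 g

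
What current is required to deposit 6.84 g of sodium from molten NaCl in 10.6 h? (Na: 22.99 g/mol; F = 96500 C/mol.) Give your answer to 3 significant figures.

0.752 A

n(Na) = 6.84 / 22.99 = 0.2975 mol
Na⁺ + e⁻ → Na, so n(e⁻) = 0.2975 mol
Q = 0.2975 × 96500 = 28710 C
I = Q / t = 28710 / 38160 s = 0.752 A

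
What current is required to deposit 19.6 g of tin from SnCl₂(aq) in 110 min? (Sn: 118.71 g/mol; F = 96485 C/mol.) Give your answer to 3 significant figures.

n(Sn) = 19.6 / 118.71 = 0.1651 mol
Sn²⁺ + 2e⁻ → Sn, so n(e⁻) = 2 × 0.1651 = 0.3302 mol
Q = 0.3302 × 96485 = 31860 C
I = Q / t = 31860 / 6600 s = 4.83 A

4.83 A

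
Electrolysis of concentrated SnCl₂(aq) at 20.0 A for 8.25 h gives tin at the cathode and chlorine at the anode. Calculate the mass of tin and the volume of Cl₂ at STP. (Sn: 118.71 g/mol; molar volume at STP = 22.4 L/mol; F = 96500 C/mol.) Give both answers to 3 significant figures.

365 g Sn; 68.9 L Cl₂

Q = 20.0 × 29700 = 5.940×10^5 C; n(e⁻) = 5.940×10^5 / 96500 = 6.155 mol
Cathode: Sn²⁺ + 2e⁻ → Sn → n(Sn) = 6.155/2 = 3.078 mol → 365 g
Anode: 2Cl⁻ → Cl₂ + 2e⁻ → n(Cl₂) = 6.155/2 = 3.078 mol → 68.9 L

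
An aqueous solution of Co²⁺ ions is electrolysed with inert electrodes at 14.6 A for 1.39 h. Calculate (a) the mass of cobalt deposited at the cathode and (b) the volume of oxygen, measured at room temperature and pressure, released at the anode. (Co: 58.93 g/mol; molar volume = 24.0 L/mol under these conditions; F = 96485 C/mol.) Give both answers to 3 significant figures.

Q = 14.6 × 5004 = 73060 C; n(e⁻) = 73060 / 96485 = 0.7572 mol
Cathode: Co²⁺ + 2e⁻ → Co → n(Co) = 0.7572/2 = 0.3786 mol → 22.3 g
Anode: 2H₂O → O₂ + 4H⁺ + 4e⁻ → n(O₂) = 0.7572/4 = 0.1893 mol → 4.54 L

22.3 g Co; 4.54 L O₂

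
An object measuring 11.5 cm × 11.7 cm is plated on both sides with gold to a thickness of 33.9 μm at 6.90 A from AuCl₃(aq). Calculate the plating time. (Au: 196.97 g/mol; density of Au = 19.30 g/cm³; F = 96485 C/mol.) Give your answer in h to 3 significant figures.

1.04 h

Plated area = 2 × 11.5 × 11.7 = 269.1 cm²
Volume = 269.1 × 33.9×10⁻⁴ cm = 0.9122 cm³
m(Au) = 0.9122 × 19.30 = 17.61 g
n(Au) = 17.61 / 196.97 = 0.08940 mol; n(e⁻) = 3 × 0.08940 = 0.2682 mol
Q = 0.2682 × 96485 = 25880 C
t = 25880 / 6.90 = 3751 s = 1.04 h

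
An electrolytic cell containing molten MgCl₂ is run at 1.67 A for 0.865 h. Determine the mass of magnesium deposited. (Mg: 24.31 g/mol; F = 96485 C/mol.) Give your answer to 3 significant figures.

Charge passed = 1.67 × 3114 = 5200 C
n(e⁻) = Q/F = 5200/96485 = 0.05389 mol
Mg²⁺ + 2e⁻ → Mg, so n(Mg) = 0.05389 / 2 = 0.02695 mol
m = 0.02695 × 24.31 = 0.655 g

0.655 g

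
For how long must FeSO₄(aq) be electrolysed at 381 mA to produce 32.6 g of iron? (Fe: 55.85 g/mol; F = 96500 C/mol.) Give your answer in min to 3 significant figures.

4930 min

n(Fe) = 32.6 / 55.85 = 0.5837 mol
Fe²⁺ + 2e⁻ → Fe, so n(e⁻) = 2 × 0.5837 = 1.167 mol
Q = 1.167 × 96500 = 1.126×10^5 C
t = Q / I = 1.126×10^5 / 0.381 = 2.955×10^5 s = 4930 min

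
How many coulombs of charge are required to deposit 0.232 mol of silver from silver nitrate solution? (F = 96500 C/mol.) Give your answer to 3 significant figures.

22400 C

Ag⁺ + e⁻ → Ag, so n(e⁻) = 1 × 0.232 = 0.2320 mol
Q = 0.2320 × 96500 = 22390 C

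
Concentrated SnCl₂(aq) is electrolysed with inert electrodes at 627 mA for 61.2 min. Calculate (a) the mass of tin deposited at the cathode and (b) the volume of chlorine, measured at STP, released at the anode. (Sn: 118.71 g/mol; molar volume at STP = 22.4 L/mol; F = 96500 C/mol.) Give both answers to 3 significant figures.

Q = 0.627 × 3672 = 2302 C; n(e⁻) = 2302 / 96500 = 0.02385 mol
Cathode: Sn²⁺ + 2e⁻ → Sn → n(Sn) = 0.02385/2 = 0.01193 mol → 1.42 g
Anode: 2Cl⁻ → Cl₂ + 2e⁻ → n(Cl₂) = 0.02385/2 = 0.01193 mol → 0.267 L

1.42 g Sn; 0.267 L Cl₂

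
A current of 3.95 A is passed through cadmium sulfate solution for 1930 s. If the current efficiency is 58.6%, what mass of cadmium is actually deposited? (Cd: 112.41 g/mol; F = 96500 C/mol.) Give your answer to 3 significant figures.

Q = 3.95 × 1930 = 7624 C
n(e⁻) = 7624 / 96500 = 0.07901 mol
Cd²⁺ + 2e⁻ → Cd, so theoretical m(Cd) = 0.03951 × 112.41 = 4.441 g
Actual mass = 58.6% × 4.441 = 2.60 g

2.60 g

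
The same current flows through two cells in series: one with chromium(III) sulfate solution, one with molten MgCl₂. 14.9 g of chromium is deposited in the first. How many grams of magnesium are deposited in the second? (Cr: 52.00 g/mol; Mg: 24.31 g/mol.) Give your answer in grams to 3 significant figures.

10.4 g

n(Cr) = 14.9 / 52.00 = 0.2865 mol
Cr³⁺ + 3e⁻ → Cr, so n(e⁻) = 3 × 0.2865 = 0.8595 mol
The cells are in series, so the same charge (and hence the same n(e⁻) = 0.8595 mol) passes through both.
Mg²⁺ + 2e⁻ → Mg, so n(Mg) = 0.8595 / 2 = 0.4298 mol
m(Mg) = 0.4298 × 24.31 = 10.4 g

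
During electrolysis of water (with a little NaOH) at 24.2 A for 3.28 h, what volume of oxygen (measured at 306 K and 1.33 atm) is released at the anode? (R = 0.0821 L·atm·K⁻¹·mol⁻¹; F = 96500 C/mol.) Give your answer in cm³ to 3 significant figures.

Q = It = 24.2 × 11808 = 2.858×10^5 C
Moles of electrons = 2.858×10^5 / 96500 = 2.962 mol
2H₂O → O₂ + 4H⁺ + 4e⁻, so n(O₂) = 2.962 / 4 = 0.7405 mol
V = nRT/P = 0.7405 × 0.0821 × 306 / 1.33 = 13.99 L
= 14000 cm³

14000 cm³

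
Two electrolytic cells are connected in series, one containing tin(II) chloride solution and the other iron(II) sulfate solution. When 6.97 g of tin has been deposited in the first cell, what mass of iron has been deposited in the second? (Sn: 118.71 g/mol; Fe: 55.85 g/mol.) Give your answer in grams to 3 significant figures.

3.28 g

n(Sn) = 6.97 / 118.71 = 0.05871 mol
Sn²⁺ + 2e⁻ → Sn, so n(e⁻) = 2 × 0.05871 = 0.1174 mol
Same current for the same time ⇒ same n(e⁻) = 0.1174 mol in both cells.
Fe²⁺ + 2e⁻ → Fe, so n(Fe) = 0.1174 / 2 = 0.05870 mol
m(Fe) = 0.05870 × 55.85 = 3.28 g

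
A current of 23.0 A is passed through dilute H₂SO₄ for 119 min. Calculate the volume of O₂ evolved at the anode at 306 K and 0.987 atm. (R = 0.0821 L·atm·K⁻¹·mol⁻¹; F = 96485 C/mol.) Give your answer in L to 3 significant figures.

10.8 L

Q = 23.0 A × 7140 s = 1.642×10^5 C
Moles of electrons = 1.642×10^5 / 96485 = 1.702 mol
2H₂O → O₂ + 4H⁺ + 4e⁻, so n(O₂) = 1.702 / 4 = 0.4255 mol
V = nRT/P = 0.4255 × 0.0821 × 306 / 0.987 = 10.83 L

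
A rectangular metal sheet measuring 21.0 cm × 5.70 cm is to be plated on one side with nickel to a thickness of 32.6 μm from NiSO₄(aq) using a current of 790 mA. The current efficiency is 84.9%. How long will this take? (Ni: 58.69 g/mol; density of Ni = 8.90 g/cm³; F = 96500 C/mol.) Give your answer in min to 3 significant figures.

Plated area = 21.0 × 5.70 = 119.7 cm²
Volume = 119.7 × 32.6×10⁻⁴ cm = 0.3902 cm³
m(Ni) = 0.3902 × 8.90 = 3.473 g
n(Ni) = 3.473 / 58.69 = 0.05918 mol; n(e⁻) = 2 × 0.05918 = 0.1184 mol
Q = 0.1184 × 96500 / 0.849 = 13460 C
t = 13460 / 0.790 = 17040 s = 284 min

284 min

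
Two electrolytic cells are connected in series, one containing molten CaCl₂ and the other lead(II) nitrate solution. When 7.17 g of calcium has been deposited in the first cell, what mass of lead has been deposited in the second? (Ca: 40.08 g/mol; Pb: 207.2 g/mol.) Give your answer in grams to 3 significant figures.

37.1 g

n(Ca) = 7.17 / 40.08 = 0.1789 mol
Ca²⁺ + 2e⁻ → Ca, so n(e⁻) = 2 × 0.1789 = 0.3578 mol
The cells are in series, so the same charge (and hence the same n(e⁻) = 0.3578 mol) passes through both.
Pb²⁺ + 2e⁻ → Pb, so n(Pb) = 0.3578 / 2 = 0.1789 mol
m(Pb) = 0.1789 × 207.2 = 37.1 g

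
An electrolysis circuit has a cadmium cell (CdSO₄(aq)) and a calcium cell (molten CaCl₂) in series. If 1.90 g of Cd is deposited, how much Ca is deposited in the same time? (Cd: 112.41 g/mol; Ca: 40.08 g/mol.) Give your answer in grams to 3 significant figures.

n(Cd) = 1.90 / 112.41 = 0.01690 mol
Cd²⁺ + 2e⁻ → Cd, so n(e⁻) = 2 × 0.01690 = 0.03380 mol
Since the cells are in series, n(e⁻) in the Ca cell is also 0.03380 mol.
Ca²⁺ + 2e⁻ → Ca, so n(Ca) = 0.03380 / 2 = 0.01690 mol
m(Ca) = 0.01690 × 40.08 = 0.677 g

0.677 g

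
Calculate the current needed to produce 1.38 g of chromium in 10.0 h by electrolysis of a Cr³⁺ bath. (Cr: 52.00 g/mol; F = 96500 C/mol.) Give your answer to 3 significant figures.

n(Cr) = 1.38 / 52.00 = 0.02654 mol
Cr³⁺ + 3e⁻ → Cr, so n(e⁻) = 3 × 0.02654 = 0.07962 mol
Q = 0.07962 × 96500 = 7683 C
I = Q / t = 7683 / 36000 s = 0.213 A

0.213 A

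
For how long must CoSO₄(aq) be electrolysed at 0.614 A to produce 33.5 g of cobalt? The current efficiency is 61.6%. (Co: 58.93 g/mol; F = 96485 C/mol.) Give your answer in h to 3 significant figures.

n(Co) = 33.5 / 58.93 = 0.5685 mol
Co²⁺ + 2e⁻ → Co, so n(e⁻) = 2 × 0.5685 = 1.137 mol
Q = 1.137 × 96485 / 0.616 = 1.781×10^5 C
t = Q / I = 1.781×10^5 / 0.614 = 2.901×10^5 s = 80.6 h

80.6 h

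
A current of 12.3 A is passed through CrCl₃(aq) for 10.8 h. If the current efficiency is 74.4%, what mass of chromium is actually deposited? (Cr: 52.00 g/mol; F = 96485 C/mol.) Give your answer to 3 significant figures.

63.9 g

Q = 12.3 × 38880 = 4.782×10^5 C
n(e⁻) = 4.782×10^5 / 96485 = 4.956 mol
Cr³⁺ + 3e⁻ → Cr, so theoretical m(Cr) = 1.652 × 52.00 = 85.90 g
Actual mass = 74.4% × 85.90 = 63.9 g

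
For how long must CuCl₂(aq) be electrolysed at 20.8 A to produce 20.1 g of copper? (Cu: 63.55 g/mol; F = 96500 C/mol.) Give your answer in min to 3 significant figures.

48.9 min

n(Cu) = 20.1 / 63.55 = 0.3163 mol
Cu²⁺ + 2e⁻ → Cu, so n(e⁻) = 2 × 0.3163 = 0.6326 mol
Q = 0.6326 × 96500 = 61050 C
t = Q / I = 61050 / 20.8 = 2935 s = 48.9 min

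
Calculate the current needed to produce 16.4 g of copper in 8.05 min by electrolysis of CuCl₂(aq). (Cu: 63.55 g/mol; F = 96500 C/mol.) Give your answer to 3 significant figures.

103 A

n(Cu) = 16.4 / 63.55 = 0.2581 mol
Cu²⁺ + 2e⁻ → Cu, so n(e⁻) = 2 × 0.2581 = 0.5162 mol
Q = 0.5162 × 96500 = 49810 C
I = Q / t = 49810 / 483 s = 103 A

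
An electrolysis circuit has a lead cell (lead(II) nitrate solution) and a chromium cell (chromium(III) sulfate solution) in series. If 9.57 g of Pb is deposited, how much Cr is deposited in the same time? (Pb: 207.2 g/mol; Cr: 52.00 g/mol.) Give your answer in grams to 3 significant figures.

1.60 g

n(Pb) = 9.57 / 207.2 = 0.04619 mol
Pb²⁺ + 2e⁻ → Pb, so n(e⁻) = 2 × 0.04619 = 0.09238 mol
The cells are in series, so the same charge (and hence the same n(e⁻) = 0.09238 mol) passes through both.
Cr³⁺ + 3e⁻ → Cr, so n(Cr) = 0.09238 / 3 = 0.03079 mol
m(Cr) = 0.03079 × 52.00 = 1.60 g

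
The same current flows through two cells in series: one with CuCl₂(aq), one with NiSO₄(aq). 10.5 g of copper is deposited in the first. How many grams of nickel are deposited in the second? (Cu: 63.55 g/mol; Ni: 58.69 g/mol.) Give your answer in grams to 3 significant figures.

9.70 g

n(Cu) = 10.5 / 63.55 = 0.1652 mol
Cu²⁺ + 2e⁻ → Cu, so n(e⁻) = 2 × 0.1652 = 0.3304 mol
Since the cells are in series, n(e⁻) in the Ni cell is also 0.3304 mol.
Ni²⁺ + 2e⁻ → Ni, so n(Ni) = 0.3304 / 2 = 0.1652 mol
m(Ni) = 0.1652 × 58.69 = 9.70 g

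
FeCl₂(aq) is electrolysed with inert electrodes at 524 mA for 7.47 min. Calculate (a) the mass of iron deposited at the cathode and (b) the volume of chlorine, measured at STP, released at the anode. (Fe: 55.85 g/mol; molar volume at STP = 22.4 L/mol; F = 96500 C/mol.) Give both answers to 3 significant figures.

Q = 0.524 × 448.2 = 234.9 C; n(e⁻) = 234.9 / 96500 = 0.002434 mol
Cathode: Fe²⁺ + 2e⁻ → Fe → n(Fe) = 0.002434/2 = 0.001217 mol → 0.0680 g
Anode: 2Cl⁻ → Cl₂ + 2e⁻ → n(Cl₂) = 0.002434/2 = 0.001217 mol → 0.0273 L

0.0680 g Fe; 0.0273 L Cl₂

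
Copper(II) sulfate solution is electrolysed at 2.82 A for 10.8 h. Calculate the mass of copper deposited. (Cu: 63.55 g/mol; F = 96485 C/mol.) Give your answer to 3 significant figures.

Q = 2.82 A × 38880 s = 1.096×10^5 C
Moles of electrons = 1.096×10^5 / 96485 = 1.136 mol
Cu²⁺ + 2e⁻ → Cu, so n(Cu) = 1.136 / 2 = 0.5680 mol
m = 0.5680 × 63.55 = 36.1 g

36.1 g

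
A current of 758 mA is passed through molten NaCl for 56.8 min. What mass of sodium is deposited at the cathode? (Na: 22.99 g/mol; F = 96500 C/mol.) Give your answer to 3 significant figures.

0.615 g

Charge passed = 0.758 × 3408 = 2583 C
n(e⁻) = Q/F = 2583/96500 = 0.02677 mol
Na⁺ + e⁻ → Na, so n(Na) = 0.02677 mol
m = 0.02677 × 22.99 = 0.615 g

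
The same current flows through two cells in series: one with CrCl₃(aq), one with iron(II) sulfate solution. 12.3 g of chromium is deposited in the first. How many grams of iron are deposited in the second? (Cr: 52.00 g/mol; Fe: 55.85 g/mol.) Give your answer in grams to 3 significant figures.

19.8 g

n(Cr) = 12.3 / 52.00 = 0.2365 mol
Cr³⁺ + 3e⁻ → Cr, so n(e⁻) = 3 × 0.2365 = 0.7095 mol
The cells are in series, so the same charge (and hence the same n(e⁻) = 0.7095 mol) passes through both.
Fe²⁺ + 2e⁻ → Fe, so n(Fe) = 0.7095 / 2 = 0.3548 mol
m(Fe) = 0.3548 × 55.85 = 19.8 g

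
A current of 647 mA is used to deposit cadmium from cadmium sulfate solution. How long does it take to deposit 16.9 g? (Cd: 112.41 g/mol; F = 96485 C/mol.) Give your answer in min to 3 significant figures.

747 min

n(Cd) = 16.9 / 112.41 = 0.1503 mol
Cd²⁺ + 2e⁻ → Cd, so n(e⁻) = 2 × 0.1503 = 0.3006 mol
Q = 0.3006 × 96485 = 29000 C
t = Q / I = 29000 / 0.647 = 44820 s = 747 min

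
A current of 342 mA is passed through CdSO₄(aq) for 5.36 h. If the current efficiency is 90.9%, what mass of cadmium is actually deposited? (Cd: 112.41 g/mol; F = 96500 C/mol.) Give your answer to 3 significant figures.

Q = 0.342 × 19296 = 6599 C
n(e⁻) = 6599 / 96500 = 0.06838 mol
Cd²⁺ + 2e⁻ → Cd, so theoretical m(Cd) = 0.03419 × 112.41 = 3.843 g
Actual mass = 90.9% × 3.843 = 3.49 g

3.49 g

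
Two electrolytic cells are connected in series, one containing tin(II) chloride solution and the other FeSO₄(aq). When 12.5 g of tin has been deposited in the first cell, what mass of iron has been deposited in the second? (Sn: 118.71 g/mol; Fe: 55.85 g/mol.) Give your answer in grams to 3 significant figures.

5.88 g

n(Sn) = 12.5 / 118.71 = 0.1053 mol
Sn²⁺ + 2e⁻ → Sn, so n(e⁻) = 2 × 0.1053 = 0.2106 mol
Same current for the same time ⇒ same n(e⁻) = 0.2106 mol in both cells.
Fe²⁺ + 2e⁻ → Fe, so n(Fe) = 0.2106 / 2 = 0.1053 mol
m(Fe) = 0.1053 × 55.85 = 5.88 g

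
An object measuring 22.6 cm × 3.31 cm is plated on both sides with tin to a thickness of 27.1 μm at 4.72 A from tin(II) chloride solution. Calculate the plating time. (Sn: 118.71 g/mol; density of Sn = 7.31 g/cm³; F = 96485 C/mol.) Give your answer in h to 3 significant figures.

Plated area = 2 × 22.6 × 3.31 = 149.6 cm²
Volume = 149.6 × 27.1×10⁻⁴ cm = 0.4054 cm³
m(Sn) = 0.4054 × 7.31 = 2.963 g
n(Sn) = 2.963 / 118.71 = 0.02496 mol; n(e⁻) = 2 × 0.02496 = 0.04992 mol
Q = 0.04992 × 96485 = 4817 C
t = 4817 / 4.72 = 1021 s = 0.284 h

0.284 h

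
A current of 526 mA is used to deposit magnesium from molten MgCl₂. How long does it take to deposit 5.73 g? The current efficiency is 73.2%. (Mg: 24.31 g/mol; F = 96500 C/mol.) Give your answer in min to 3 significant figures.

1970 min

n(Mg) = 5.73 / 24.31 = 0.2357 mol
Mg²⁺ + 2e⁻ → Mg, so n(e⁻) = 2 × 0.2357 = 0.4714 mol
Q = 0.4714 × 96500 / 0.732 = 62140 C
t = Q / I = 62140 / 0.526 = 1.181×10^5 s = 1970 min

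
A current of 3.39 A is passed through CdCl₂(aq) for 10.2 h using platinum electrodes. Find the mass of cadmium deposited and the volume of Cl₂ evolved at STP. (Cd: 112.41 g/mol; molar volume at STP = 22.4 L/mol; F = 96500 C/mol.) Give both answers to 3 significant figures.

Q = 3.39 × 36720 = 1.245×10^5 C; n(e⁻) = 1.245×10^5 / 96500 = 1.290 mol
Cathode: Cd²⁺ + 2e⁻ → Cd → n(Cd) = 1.290/2 = 0.6450 mol → 72.5 g
Anode: 2Cl⁻ → Cl₂ + 2e⁻ → n(Cl₂) = 1.290/2 = 0.6450 mol → 14.4 L

72.5 g Cd; 14.4 L Cl₂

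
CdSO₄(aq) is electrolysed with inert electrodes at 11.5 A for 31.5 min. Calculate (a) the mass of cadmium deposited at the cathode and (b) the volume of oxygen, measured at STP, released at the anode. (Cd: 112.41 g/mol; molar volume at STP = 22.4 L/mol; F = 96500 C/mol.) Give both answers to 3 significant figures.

12.7 g Cd; 1.26 L O₂

Q = 11.5 × 1890 = 21740 C; n(e⁻) = 21740 / 96500 = 0.2253 mol
Cathode: Cd²⁺ + 2e⁻ → Cd → n(Cd) = 0.2253/2 = 0.1127 mol → 12.7 g
Anode: 2H₂O → O₂ + 4H⁺ + 4e⁻ → n(O₂) = 0.2253/4 = 0.05633 mol → 1.26 L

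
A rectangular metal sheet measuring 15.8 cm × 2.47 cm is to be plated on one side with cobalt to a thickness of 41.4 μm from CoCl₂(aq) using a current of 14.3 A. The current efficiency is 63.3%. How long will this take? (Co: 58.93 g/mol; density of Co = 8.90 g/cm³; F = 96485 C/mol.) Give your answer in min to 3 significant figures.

Plated area = 15.8 × 2.47 = 39.03 cm²
Volume = 39.03 × 41.4×10⁻⁴ cm = 0.1616 cm³
m(Co) = 0.1616 × 8.90 = 1.438 g
n(Co) = 1.438 / 58.93 = 0.02440 mol; n(e⁻) = 2 × 0.02440 = 0.04880 mol
Q = 0.04880 × 96485 / 0.633 = 7438 C
t = 7438 / 14.3 = 520.1 s = 8.67 min

8.67 min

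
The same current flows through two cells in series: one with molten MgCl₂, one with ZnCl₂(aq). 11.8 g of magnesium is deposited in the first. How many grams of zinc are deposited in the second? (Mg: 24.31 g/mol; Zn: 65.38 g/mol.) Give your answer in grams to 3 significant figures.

31.7 g

n(Mg) = 11.8 / 24.31 = 0.4854 mol
Mg²⁺ + 2e⁻ → Mg, so n(e⁻) = 2 × 0.4854 = 0.9708 mol
Since the cells are in series, n(e⁻) in the Zn cell is also 0.9708 mol.
Zn²⁺ + 2e⁻ → Zn, so n(Zn) = 0.9708 / 2 = 0.4854 mol
m(Zn) = 0.4854 × 65.38 = 31.7 g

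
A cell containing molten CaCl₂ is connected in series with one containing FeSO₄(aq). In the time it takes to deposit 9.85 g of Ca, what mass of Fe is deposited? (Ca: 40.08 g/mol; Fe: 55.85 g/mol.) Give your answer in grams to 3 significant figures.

n(Ca) = 9.85 / 40.08 = 0.2458 mol
Ca²⁺ + 2e⁻ → Ca, so n(e⁻) = 2 × 0.2458 = 0.4916 mol
Same current for the same time ⇒ same n(e⁻) = 0.4916 mol in both cells.
Fe²⁺ + 2e⁻ → Fe, so n(Fe) = 0.4916 / 2 = 0.2458 mol
m(Fe) = 0.2458 × 55.85 = 13.7 g

13.7 g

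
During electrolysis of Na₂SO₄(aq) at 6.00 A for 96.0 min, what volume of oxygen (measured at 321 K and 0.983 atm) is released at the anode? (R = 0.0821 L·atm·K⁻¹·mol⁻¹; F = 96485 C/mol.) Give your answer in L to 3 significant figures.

Q = It = 6.00 × 5760 = 34560 C
n(e⁻) = Q/F = 34560/96485 = 0.3582 mol
2H₂O → O₂ + 4H⁺ + 4e⁻, so n(O₂) = 0.3582 / 4 = 0.08955 mol
V = nRT/P = 0.08955 × 0.0821 × 321 / 0.983 = 2.401 L

2.40 L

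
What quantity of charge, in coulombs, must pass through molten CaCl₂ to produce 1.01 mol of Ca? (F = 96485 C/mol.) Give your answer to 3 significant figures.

1.95×10^5 C

Ca²⁺ + 2e⁻ → Ca, so n(e⁻) = 2 × 1.01 = 2.020 mol
Q = 2.020 × 96485 = 1.949×10^5 C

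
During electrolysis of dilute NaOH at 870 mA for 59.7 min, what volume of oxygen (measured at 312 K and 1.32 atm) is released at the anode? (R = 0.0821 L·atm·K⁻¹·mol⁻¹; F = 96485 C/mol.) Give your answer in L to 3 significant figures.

0.157 L

Charge passed = 0.870 × 3582 = 3116 C
Moles of electrons = 3116 / 96485 = 0.03230 mol
2H₂O → O₂ + 4H⁺ + 4e⁻, so n(O₂) = 0.03230 / 4 = 0.008075 mol
V = nRT/P = 0.008075 × 0.0821 × 312 / 1.32 = 0.1567 L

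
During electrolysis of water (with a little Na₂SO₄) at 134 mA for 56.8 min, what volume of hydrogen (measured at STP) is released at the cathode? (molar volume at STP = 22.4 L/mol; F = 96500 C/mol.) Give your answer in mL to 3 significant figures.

Q = 0.134 A × 3408 s = 456.7 C
n(e⁻) = Q/F = 456.7/96500 = 0.004733 mol
2H⁺ + 2e⁻ → H₂, so n(H₂) = 0.004733 / 2 = 0.002367 mol
V = 0.002367 × 22.4 = 0.05302 L
= 53.0 mL

53.0 mL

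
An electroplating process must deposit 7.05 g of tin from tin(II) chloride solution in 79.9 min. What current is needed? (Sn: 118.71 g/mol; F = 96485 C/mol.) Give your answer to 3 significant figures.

2.39 A

n(Sn) = 7.05 / 118.71 = 0.05939 mol
Sn²⁺ + 2e⁻ → Sn, so n(e⁻) = 2 × 0.05939 = 0.1188 mol
Q = 0.1188 × 96485 = 11460 C
I = Q / t = 11460 / 4794 s = 2.39 A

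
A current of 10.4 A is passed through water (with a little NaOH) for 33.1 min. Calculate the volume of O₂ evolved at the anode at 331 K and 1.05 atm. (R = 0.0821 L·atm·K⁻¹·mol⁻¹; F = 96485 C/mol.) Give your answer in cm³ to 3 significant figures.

Q = It = 10.4 × 1986 = 20650 C
Moles of electrons = 20650 / 96485 = 0.2140 mol
2H₂O → O₂ + 4H⁺ + 4e⁻, so n(O₂) = 0.2140 / 4 = 0.05350 mol
V = nRT/P = 0.05350 × 0.0821 × 331 / 1.05 = 1.385 L
= 1390 cm³

1390 cm³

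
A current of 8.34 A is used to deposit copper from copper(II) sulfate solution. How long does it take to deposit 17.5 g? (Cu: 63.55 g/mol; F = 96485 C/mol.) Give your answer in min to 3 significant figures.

106 min

n(Cu) = 17.5 / 63.55 = 0.2754 mol
Cu²⁺ + 2e⁻ → Cu, so n(e⁻) = 2 × 0.2754 = 0.5508 mol
Q = 0.5508 × 96485 = 53140 C
t = Q / I = 53140 / 8.34 = 6372 s = 106 min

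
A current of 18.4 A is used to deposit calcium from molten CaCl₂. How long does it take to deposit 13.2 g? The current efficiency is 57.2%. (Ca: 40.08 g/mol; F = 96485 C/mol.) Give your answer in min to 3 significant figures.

n(Ca) = 13.2 / 40.08 = 0.3293 mol
Ca²⁺ + 2e⁻ → Ca, so n(e⁻) = 2 × 0.3293 = 0.6586 mol
Q = 0.6586 × 96485 / 0.572 = 1.111×10^5 C
t = Q / I = 1.111×10^5 / 18.4 = 6038 s = 101 min

101 min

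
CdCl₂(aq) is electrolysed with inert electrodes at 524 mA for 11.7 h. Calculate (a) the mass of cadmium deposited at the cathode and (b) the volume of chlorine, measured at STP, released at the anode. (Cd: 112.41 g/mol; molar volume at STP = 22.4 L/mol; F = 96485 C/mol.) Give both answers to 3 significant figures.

12.9 g Cd; 2.56 L Cl₂

Q = 0.524 × 42120 = 22070 C; n(e⁻) = 22070 / 96485 = 0.2287 mol
Cathode: Cd²⁺ + 2e⁻ → Cd → n(Cd) = 0.2287/2 = 0.1144 mol → 12.9 g
Anode: 2Cl⁻ → Cl₂ + 2e⁻ → n(Cl₂) = 0.2287/2 = 0.1144 mol → 2.56 L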